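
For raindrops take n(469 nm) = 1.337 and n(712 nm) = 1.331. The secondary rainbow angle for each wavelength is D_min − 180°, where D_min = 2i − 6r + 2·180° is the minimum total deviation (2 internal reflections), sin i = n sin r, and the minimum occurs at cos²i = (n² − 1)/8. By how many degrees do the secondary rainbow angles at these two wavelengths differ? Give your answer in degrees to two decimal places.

1.57°

At 469 nm (n = 1.337): cos²i = 0.09845 → i = 71.714°, r = 45.249°, D_min = 231.934°, rainbow angle = 51.934°.
At 712 nm (n = 1.331): cos²i = 0.09645 → i = 71.907°, r = 45.575°, D_min = 230.365°, rainbow angle = 50.365°.
Angular width = |51.934° − 50.365°| = 1.569°.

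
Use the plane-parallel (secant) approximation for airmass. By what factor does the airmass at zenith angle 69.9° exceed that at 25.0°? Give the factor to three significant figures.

2.64

X(69.9°)/X(25.0°) = sec 69.9° / sec 25.0° = cos 25.0° / cos 69.9° = 0.9063/0.3437 = 2.6372.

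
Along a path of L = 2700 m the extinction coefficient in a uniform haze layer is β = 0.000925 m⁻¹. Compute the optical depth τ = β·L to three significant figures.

2.50

τ = β·L = 0.000925 × 2700 = 2.4975.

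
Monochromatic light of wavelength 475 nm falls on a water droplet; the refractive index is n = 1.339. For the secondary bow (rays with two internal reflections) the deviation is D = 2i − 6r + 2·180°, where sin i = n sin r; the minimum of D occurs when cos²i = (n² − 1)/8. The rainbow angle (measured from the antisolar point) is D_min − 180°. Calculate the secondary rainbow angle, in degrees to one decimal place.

52.5°

cos²i = (1.79292 − 1)/8 = 0.09912; i = arccos(0.31483) = 71.650°.
sin r = sin 71.650°/1.339 = 0.70885; r = 45.141°.
D_min = 2·71.650° − 6·45.141° + 360° = 232.451°.
Rainbow angle = D_min − 180° = 52.451°.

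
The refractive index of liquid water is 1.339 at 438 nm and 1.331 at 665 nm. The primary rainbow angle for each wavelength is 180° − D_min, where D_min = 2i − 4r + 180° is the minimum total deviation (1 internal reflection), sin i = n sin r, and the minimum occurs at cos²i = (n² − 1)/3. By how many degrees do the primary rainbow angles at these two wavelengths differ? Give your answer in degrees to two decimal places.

At 438 nm (n = 1.339): cos²i = 0.26431 → i = 59.062°, r = 39.834°, D_min = 138.786°, rainbow angle = 41.214°.
At 665 nm (n = 1.331): cos²i = 0.25719 → i = 59.527°, r = 40.356°, D_min = 137.630°, rainbow angle = 42.370°.
Angular width = |41.214° − 42.370°| = 1.156°.

1.16°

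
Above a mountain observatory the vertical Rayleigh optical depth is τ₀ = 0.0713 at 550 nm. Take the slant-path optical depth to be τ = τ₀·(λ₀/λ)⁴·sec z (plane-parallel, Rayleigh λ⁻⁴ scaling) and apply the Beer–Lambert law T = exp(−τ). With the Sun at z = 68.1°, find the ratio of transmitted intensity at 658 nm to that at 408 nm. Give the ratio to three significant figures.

1.71

Airmass: sec 68.1° = 2.6811.
τ(658 nm) = 0.0713 × (550/658)⁴ × 2.6811 = 0.0713 × 0.4881 × 2.6811 = 0.0933.
τ(408 nm) = 0.0713 × (550/408)⁴ × 2.6811 = 0.0713 × 3.3023 × 2.6811 = 0.6313.
T(658)/T(408) = exp(τ_B − τ_A) = exp(0.5379) = 1.7125.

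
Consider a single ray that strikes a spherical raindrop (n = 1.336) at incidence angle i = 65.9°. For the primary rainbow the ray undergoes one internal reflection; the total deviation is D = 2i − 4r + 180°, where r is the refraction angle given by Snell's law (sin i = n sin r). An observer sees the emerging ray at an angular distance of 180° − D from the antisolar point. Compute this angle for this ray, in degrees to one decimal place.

40.6°

sin r = sin 65.9° / 1.336 = 0.9128/1.336 = 0.6833; r = 43.10°.
D = 2·65.9° − 4·43.10° + 180° = 131.80° − 172.40° + 180° = 139.40°.
Angle from antisolar point = 180° − D = 40.60°.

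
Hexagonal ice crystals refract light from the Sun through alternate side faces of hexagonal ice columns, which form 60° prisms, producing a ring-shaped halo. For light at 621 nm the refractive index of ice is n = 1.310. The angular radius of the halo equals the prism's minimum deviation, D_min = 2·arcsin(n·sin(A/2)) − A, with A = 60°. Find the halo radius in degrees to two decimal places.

21.84°

n·sin(A/2) = 1.310 × sin 30° = 1.310 × 0.5000 = 0.6550.
D_min = 2·arcsin(0.6550) − 60° = 2 × 40.920° − 60° = 21.839°.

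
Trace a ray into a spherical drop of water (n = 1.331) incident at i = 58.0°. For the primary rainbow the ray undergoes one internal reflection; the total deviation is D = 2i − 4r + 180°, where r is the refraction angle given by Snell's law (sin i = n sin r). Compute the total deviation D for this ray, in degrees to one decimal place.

137.7°

sin r = sin 58.0° / 1.331 = 0.8480/1.331 = 0.6372; r = 39.58°.
D = 2·58.0° − 4·39.58° + 180° = 116.00° − 158.32° + 180° = 137.68°.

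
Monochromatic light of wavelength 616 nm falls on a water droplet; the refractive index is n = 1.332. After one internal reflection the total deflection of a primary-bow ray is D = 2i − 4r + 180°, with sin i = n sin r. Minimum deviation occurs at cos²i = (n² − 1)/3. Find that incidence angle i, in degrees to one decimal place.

59.5°

cos²i = (1.332² − 1)/3 = (1.77422 − 1)/3 = 0.25807.
cos i = 0.50801, so i = 59.469°.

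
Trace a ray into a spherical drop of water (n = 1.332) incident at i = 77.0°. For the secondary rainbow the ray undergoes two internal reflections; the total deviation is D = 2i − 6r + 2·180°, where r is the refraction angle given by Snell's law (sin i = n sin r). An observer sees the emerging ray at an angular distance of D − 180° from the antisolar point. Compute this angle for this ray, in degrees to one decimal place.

sin r = sin 77.0° / 1.332 = 0.9744/1.332 = 0.7315; r = 47.01°.
D = 2·77.0° − 6·47.01° + 2·180° = 154.00° − 282.08° + 360° = 231.92°.
Angle from antisolar point = D − 180° = 51.92°.

51.9°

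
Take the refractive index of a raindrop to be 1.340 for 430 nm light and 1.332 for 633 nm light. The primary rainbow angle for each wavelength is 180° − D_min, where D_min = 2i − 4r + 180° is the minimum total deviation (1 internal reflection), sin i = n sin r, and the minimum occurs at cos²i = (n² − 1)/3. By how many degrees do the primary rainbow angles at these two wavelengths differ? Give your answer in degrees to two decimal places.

1.15°

At 430 nm (n = 1.340): cos²i = 0.26520 → i = 59.004°, r = 39.770°, D_min = 138.929°, rainbow angle = 41.071°.
At 633 nm (n = 1.332): cos²i = 0.25807 → i = 59.469°, r = 40.290°, D_min = 137.776°, rainbow angle = 42.224°.
Angular width = |41.071° − 42.224°| = 1.153°.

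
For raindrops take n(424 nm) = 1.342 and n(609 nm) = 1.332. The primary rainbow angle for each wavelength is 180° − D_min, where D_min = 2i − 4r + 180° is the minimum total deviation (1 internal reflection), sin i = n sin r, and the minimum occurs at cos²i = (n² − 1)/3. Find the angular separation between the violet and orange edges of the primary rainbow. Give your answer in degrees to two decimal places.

At 424 nm (n = 1.342): cos²i = 0.26699 → i = 58.888°, r = 39.641°, D_min = 139.213°, rainbow angle = 40.787°.
At 609 nm (n = 1.332): cos²i = 0.25807 → i = 59.469°, r = 40.290°, D_min = 137.776°, rainbow angle = 42.224°.
Angular width = |40.787° − 42.224°| = 1.437°.

1.44°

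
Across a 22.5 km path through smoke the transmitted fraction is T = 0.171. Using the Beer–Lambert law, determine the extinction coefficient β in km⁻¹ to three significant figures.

Beer–Lambert: T = exp(−βL) ⇒ β = −ln(T)/L = −ln(0.171)/22.5 = 1.7661/22.5 = 0.07849 km⁻¹.

0.0785 km⁻¹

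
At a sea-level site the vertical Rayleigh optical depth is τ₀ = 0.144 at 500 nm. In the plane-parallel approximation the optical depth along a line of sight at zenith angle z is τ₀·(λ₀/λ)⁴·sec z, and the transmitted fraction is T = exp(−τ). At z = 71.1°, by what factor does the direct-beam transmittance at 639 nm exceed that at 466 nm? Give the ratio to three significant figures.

1.53

Airmass: sec 71.1° = 3.0872.
τ(639 nm) = 0.144 × (500/639)⁴ × 3.0872 = 0.144 × 0.3749 × 3.0872 = 0.1666.
τ(466 nm) = 0.144 × (500/466)⁴ × 3.0872 = 0.144 × 1.3254 × 3.0872 = 0.5892.
T(639)/T(466) = exp(τ_B − τ_A) = exp(0.4226) = 1.5259.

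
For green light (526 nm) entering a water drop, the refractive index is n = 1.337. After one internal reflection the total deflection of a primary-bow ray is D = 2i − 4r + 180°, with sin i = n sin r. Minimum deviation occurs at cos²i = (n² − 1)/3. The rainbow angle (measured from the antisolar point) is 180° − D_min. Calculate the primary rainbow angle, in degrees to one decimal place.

41.5°

cos²i = (1.78757 − 1)/3 = 0.26252; i = arccos(0.51237) = 59.178°.
sin r = sin 59.178°/1.337 = 0.64231; r = 39.964°.
D_min = 2·59.178° − 4·39.964° + 180° = 138.500°.
Rainbow angle = 180° − D_min = 41.500°.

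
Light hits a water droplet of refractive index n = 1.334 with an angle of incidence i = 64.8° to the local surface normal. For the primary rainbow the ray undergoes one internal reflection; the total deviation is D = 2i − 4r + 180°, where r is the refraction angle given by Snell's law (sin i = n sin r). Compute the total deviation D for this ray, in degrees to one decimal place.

138.8°

sin r = sin 64.8° / 1.334 = 0.9048/1.334 = 0.6783; r = 42.71°.
D = 2·64.8° − 4·42.71° + 180° = 129.60° − 170.84° + 180° = 138.76°.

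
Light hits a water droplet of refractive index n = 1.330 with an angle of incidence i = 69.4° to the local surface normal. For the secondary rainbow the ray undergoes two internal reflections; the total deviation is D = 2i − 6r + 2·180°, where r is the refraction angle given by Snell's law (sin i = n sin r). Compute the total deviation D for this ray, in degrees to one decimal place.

230.4°

sin r = sin 69.4° / 1.330 = 0.9361/1.330 = 0.7038; r = 44.73°.
D = 2·69.4° − 6·44.73° + 2·180° = 138.80° − 268.40° + 360° = 230.40°.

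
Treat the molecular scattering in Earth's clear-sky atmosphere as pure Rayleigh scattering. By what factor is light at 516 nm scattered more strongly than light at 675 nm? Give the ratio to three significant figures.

2.93

Rayleigh scattering ∝ λ⁻⁴, so the ratio of coefficients is the inverse fourth power of the wavelength ratio.
σ(516)/σ(675) = (675/516)⁴ = (1.3081)⁴ = 2.928.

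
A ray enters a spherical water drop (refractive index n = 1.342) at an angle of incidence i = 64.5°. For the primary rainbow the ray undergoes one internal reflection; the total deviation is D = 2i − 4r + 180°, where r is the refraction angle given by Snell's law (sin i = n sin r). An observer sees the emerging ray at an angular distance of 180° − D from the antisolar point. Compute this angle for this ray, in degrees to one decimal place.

sin r = sin 64.5° / 1.342 = 0.9026/1.342 = 0.6726; r = 42.27°.
D = 2·64.5° − 4·42.27° + 180° = 129.00° − 169.06° + 180° = 139.94°.
Angle from antisolar point = 180° − D = 40.06°.

40.1°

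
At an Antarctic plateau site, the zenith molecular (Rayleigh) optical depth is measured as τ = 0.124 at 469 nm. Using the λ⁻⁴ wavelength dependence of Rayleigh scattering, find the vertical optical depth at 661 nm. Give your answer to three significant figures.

0.0314

τ(661 nm) = τ(469 nm) × (469/661)⁴ = 0.124 × (0.7095)⁴ = 0.124 × 0.2534 = 0.0314.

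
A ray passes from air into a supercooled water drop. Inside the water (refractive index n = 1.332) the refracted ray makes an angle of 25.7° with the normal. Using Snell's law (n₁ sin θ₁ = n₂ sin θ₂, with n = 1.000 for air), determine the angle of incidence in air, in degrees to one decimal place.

35.3°

Snell: sin θ_i = n · sin θ_r = 1.332 × sin 25.7° = 1.332 × 0.4337 = 0.5776.
θ_i = arcsin(0.5776) = 35.28°.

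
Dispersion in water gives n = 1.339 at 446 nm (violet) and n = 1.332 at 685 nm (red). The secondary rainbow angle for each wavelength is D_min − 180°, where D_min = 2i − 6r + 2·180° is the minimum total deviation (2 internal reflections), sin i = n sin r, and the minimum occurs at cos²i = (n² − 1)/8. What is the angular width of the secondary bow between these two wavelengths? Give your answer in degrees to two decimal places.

1.82°

At 446 nm (n = 1.339): cos²i = 0.09912 → i = 71.650°, r = 45.141°, D_min = 232.451°, rainbow angle = 52.451°.
At 685 nm (n = 1.332): cos²i = 0.09678 → i = 71.875°, r = 45.520°, D_min = 230.628°, rainbow angle = 50.628°.
Angular width = |52.451° − 50.628°| = 1.823°.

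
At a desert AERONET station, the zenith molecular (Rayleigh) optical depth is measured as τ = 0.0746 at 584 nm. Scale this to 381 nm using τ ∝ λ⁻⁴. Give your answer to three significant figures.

τ(381 nm) = τ(584 nm) × (584/381)⁴ = 0.0746 × (1.5328)⁴ = 0.0746 × 5.5202 = 0.4118.

0.412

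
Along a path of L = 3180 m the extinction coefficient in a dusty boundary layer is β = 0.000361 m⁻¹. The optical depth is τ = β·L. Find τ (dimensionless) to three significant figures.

1.15

τ = β·L = 0.000361 × 3180 = 1.1480.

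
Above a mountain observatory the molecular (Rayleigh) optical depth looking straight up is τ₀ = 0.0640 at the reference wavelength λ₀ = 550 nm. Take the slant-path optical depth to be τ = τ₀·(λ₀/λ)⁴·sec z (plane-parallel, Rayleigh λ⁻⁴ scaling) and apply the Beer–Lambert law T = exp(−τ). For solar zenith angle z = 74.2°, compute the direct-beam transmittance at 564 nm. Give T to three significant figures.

sec 74.2° = 3.6727.
τ = 0.0640 × (550/564)⁴ × 3.6727 = 0.0640 × 0.9043 × 3.6727 = 0.2126.
T = exp(−0.2126) = 0.8085.

0.809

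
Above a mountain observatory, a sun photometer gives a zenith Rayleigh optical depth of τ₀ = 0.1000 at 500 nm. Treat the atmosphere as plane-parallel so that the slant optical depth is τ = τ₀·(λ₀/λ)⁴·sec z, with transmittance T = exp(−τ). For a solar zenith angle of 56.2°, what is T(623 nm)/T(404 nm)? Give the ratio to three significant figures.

Airmass: sec 56.2° = 1.7976.
τ(623 nm) = 0.1000 × (500/623)⁴ × 1.7976 = 0.1000 × 0.4149 × 1.7976 = 0.0746.
τ(404 nm) = 0.1000 × (500/404)⁴ × 1.7976 = 0.1000 × 2.3461 × 1.7976 = 0.4217.
T(623)/T(404) = exp(τ_B − τ_A) = exp(0.3472) = 1.4150.

1.42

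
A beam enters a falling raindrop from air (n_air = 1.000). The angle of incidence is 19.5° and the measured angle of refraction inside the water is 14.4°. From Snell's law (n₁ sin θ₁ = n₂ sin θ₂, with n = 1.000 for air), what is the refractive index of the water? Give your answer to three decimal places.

1.342

n = sin θ_i / sin θ_r = sin 19.5° / sin 14.4° = 0.3338 / 0.2487 = 1.3423.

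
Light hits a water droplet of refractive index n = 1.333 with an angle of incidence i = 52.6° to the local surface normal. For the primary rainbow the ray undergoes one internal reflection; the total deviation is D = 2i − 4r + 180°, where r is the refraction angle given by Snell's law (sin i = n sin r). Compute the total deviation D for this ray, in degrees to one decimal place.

138.9°

sin r = sin 52.6° / 1.333 = 0.7944/1.333 = 0.5960; r = 36.58°.
D = 2·52.6° − 4·36.58° + 180° = 105.20° − 146.32° + 180° = 138.88°.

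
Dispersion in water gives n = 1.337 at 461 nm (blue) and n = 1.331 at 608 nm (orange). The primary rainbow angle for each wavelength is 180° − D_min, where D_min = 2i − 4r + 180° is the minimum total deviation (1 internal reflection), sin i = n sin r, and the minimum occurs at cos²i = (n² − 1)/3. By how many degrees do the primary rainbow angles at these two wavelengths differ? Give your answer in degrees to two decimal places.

At 461 nm (n = 1.337): cos²i = 0.26252 → i = 59.178°, r = 39.964°, D_min = 138.500°, rainbow angle = 41.500°.
At 608 nm (n = 1.331): cos²i = 0.25719 → i = 59.527°, r = 40.356°, D_min = 137.630°, rainbow angle = 42.370°.
Angular width = |41.500° − 42.370°| = 0.870°.

0.87°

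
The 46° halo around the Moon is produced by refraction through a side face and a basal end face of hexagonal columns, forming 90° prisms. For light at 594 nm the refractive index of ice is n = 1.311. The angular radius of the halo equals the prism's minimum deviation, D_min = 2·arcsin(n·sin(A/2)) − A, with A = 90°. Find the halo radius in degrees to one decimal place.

n·sin(A/2) = 1.311 × sin 45° = 1.311 × 0.7071 = 0.9270.
D_min = 2·arcsin(0.9270) − 90° = 2 × 67.974° − 90° = 45.949°.

45.9°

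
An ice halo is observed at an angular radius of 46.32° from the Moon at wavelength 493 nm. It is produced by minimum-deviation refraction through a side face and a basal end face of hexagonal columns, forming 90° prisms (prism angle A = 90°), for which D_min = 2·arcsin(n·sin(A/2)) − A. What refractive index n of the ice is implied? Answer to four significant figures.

1.313

Rearranging: n = sin((D_min + A)/2) / sin(A/2).
(D_min + A)/2 = (46.32° + 90°)/2 = 68.160°.
n = sin 68.160° / sin 45° = 0.9282 / 0.7071 = 1.3127.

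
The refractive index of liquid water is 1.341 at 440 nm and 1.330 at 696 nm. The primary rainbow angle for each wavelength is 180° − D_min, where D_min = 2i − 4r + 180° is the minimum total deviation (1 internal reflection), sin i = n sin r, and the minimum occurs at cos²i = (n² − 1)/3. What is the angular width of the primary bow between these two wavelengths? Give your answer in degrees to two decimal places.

At 440 nm (n = 1.341): cos²i = 0.26609 → i = 58.946°, r = 39.705°, D_min = 139.071°, rainbow angle = 40.929°.
At 696 nm (n = 1.330): cos²i = 0.25630 → i = 59.585°, r = 40.422°, D_min = 137.484°, rainbow angle = 42.516°.
Angular width = |40.929° − 42.516°| = 1.588°.

1.59°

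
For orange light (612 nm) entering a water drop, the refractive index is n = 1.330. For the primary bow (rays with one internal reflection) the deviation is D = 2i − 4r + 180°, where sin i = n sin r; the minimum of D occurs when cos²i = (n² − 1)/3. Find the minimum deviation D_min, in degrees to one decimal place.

cos²i = (1.76890 − 1)/3 = 0.25630; i = arccos(0.50626) = 59.585°.
sin r = sin 59.585°/1.330 = 0.64841; r = 40.422°.
D_min = 2·59.585° − 4·40.422° + 180° = 137.484°.

137.5°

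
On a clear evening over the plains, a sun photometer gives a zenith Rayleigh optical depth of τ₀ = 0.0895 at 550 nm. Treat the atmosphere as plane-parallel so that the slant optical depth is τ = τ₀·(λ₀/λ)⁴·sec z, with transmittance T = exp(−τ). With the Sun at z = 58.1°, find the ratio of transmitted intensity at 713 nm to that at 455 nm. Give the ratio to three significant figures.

Airmass: sec 58.1° = 1.8924.
τ(713 nm) = 0.0895 × (550/713)⁴ × 1.8924 = 0.0895 × 0.3541 × 1.8924 = 0.0600.
τ(455 nm) = 0.0895 × (550/455)⁴ × 1.8924 = 0.0895 × 2.1350 × 1.8924 = 0.3616.
T(713)/T(455) = exp(τ_B − τ_A) = exp(0.3016) = 1.3521.

1.35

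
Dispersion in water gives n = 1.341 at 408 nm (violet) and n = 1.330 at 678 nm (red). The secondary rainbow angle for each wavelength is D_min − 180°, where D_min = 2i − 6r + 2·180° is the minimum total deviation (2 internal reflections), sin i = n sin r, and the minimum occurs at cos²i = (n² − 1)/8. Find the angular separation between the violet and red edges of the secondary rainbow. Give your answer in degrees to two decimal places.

At 408 nm (n = 1.341): cos²i = 0.09979 → i = 71.586°, r = 45.034°, D_min = 232.966°, rainbow angle = 52.966°.
At 678 nm (n = 1.330): cos²i = 0.09611 → i = 71.940°, r = 45.630°, D_min = 230.101°, rainbow angle = 50.101°.
Angular width = |52.966° − 50.101°| = 2.865°.

2.86°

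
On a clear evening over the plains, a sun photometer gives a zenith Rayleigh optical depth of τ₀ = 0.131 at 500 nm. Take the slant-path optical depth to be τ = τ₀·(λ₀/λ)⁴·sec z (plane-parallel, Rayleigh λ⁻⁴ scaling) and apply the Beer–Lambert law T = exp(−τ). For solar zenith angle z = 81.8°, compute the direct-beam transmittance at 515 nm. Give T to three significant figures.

sec 81.8° = 7.0112.
τ = 0.131 × (500/515)⁴ × 7.0112 = 0.131 × 0.8885 × 7.0112 = 0.8160.
T = exp(−0.8160) = 0.4422.

0.442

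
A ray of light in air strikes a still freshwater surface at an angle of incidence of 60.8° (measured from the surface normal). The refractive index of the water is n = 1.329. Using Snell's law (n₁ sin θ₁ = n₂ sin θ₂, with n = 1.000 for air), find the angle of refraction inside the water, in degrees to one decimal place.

Snell: sin θ_r = sin θ_i / n = sin 60.8° / 1.329 = 0.8729 / 1.329 = 0.6568.
θ_r = arcsin(0.6568) = 41.06°.

41.1°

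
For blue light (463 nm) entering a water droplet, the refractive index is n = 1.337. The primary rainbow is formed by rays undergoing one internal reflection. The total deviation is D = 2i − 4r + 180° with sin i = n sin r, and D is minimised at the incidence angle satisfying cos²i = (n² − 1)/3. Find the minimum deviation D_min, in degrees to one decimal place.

138.5°

cos²i = (1.78757 − 1)/3 = 0.26252; i = arccos(0.51237) = 59.178°.
sin r = sin 59.178°/1.337 = 0.64231; r = 39.964°.
D_min = 2·59.178° − 4·39.964° + 180° = 138.500°.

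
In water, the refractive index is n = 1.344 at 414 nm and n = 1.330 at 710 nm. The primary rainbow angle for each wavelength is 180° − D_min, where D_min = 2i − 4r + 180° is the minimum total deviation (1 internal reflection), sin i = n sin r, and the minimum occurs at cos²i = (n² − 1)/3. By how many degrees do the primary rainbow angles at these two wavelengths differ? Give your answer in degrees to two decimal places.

2.01°

At 414 nm (n = 1.344): cos²i = 0.26878 → i = 58.772°, r = 39.512°, D_min = 139.495°, rainbow angle = 40.505°.
At 710 nm (n = 1.330): cos²i = 0.25630 → i = 59.585°, r = 40.422°, D_min = 137.484°, rainbow angle = 42.516°.
Angular width = |40.505° − 42.516°| = 2.011°.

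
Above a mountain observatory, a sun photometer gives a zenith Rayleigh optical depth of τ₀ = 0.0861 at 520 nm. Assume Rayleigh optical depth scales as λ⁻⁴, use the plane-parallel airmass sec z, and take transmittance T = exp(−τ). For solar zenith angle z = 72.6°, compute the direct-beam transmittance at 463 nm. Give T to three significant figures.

sec 72.6° = 3.3440.
τ = 0.0861 × (520/463)⁴ × 3.3440 = 0.0861 × 1.5911 × 3.3440 = 0.4581.
T = exp(−0.4581) = 0.6325.

0.632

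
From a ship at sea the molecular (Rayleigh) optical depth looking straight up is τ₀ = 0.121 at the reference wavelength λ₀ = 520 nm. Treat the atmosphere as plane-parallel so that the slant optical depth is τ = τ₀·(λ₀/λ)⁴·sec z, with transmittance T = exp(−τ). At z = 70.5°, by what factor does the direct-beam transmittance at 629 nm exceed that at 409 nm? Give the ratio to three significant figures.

Airmass: sec 70.5° = 2.9957.
τ(629 nm) = 0.121 × (520/629)⁴ × 2.9957 = 0.121 × 0.4671 × 2.9957 = 0.1693.
τ(409 nm) = 0.121 × (520/409)⁴ × 2.9957 = 0.121 × 2.6129 × 2.9957 = 0.9471.
T(629)/T(409) = exp(τ_B − τ_A) = exp(0.7778) = 2.1767.

2.18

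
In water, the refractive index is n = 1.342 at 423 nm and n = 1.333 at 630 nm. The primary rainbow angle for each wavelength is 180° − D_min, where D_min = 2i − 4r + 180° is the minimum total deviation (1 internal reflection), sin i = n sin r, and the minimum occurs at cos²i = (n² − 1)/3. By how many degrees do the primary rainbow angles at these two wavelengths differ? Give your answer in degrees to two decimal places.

1.29°

At 423 nm (n = 1.342): cos²i = 0.26699 → i = 58.888°, r = 39.641°, D_min = 139.213°, rainbow angle = 40.787°.
At 630 nm (n = 1.333): cos²i = 0.25896 → i = 59.410°, r = 40.225°, D_min = 137.922°, rainbow angle = 42.078°.
Angular width = |40.787° − 42.078°| = 1.291°.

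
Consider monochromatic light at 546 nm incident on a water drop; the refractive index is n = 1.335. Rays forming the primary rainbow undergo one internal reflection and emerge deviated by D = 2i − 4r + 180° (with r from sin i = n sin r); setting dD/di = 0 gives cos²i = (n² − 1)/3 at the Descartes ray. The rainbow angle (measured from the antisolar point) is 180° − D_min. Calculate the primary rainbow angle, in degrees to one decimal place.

cos²i = (1.78222 − 1)/3 = 0.26074; i = arccos(0.51063) = 59.294°.
sin r = sin 59.294°/1.335 = 0.64405; r = 40.094°.
D_min = 2·59.294° − 4·40.094° + 180° = 138.212°.
Rainbow angle = 180° − D_min = 41.788°.

41.8°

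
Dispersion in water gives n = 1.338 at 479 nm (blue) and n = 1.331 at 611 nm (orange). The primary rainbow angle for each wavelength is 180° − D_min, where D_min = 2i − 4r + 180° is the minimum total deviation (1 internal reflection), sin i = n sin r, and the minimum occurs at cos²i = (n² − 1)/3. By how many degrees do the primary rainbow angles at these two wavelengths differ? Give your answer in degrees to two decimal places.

At 479 nm (n = 1.338): cos²i = 0.26341 → i = 59.120°, r = 39.899°, D_min = 138.643°, rainbow angle = 41.357°.
At 611 nm (n = 1.331): cos²i = 0.25719 → i = 59.527°, r = 40.356°, D_min = 137.630°, rainbow angle = 42.370°.
Angular width = |41.357° − 42.370°| = 1.013°.

1.01°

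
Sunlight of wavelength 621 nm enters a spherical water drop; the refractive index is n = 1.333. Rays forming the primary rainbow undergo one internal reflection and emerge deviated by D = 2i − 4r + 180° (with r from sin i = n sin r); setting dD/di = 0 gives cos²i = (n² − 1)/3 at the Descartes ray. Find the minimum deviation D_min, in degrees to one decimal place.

137.9°

cos²i = (1.77689 − 1)/3 = 0.25896; i = arccos(0.50888) = 59.410°.
sin r = sin 59.410°/1.333 = 0.64579; r = 40.225°.
D_min = 2·59.410° − 4·40.225° + 180° = 137.922°.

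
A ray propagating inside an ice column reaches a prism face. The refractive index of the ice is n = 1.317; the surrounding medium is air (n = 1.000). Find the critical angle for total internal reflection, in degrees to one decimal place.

sin θ_c = n_air / n = 1.000 / 1.317 = 0.7593.
θ_c = arcsin(0.7593) = 49.40°.

49.4°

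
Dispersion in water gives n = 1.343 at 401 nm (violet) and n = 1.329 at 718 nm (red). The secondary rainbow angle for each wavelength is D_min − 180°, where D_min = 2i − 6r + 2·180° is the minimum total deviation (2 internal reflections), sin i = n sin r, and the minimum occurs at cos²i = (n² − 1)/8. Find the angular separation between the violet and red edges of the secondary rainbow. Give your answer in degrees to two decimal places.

At 401 nm (n = 1.343): cos²i = 0.10046 → i = 71.522°, r = 44.928°, D_min = 233.478°, rainbow angle = 53.478°.
At 718 nm (n = 1.329): cos²i = 0.09578 → i = 71.972°, r = 45.685°, D_min = 229.837°, rainbow angle = 49.837°.
Angular width = |53.478° − 49.837°| = 3.641°.

3.64°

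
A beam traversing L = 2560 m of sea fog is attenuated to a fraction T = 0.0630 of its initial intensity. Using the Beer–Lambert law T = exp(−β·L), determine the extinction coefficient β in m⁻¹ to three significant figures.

0.00108 m⁻¹

Beer–Lambert: T = exp(−βL) ⇒ β = −ln(T)/L = −ln(0.0630)/2560 = 2.7646/2560 = 0.00108 m⁻¹.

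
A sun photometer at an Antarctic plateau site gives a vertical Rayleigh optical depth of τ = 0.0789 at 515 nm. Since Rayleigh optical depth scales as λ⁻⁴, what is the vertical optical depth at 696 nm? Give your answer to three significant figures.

τ(696 nm) = τ(515 nm) × (515/696)⁴ = 0.0789 × (0.7399)⁴ = 0.0789 × 0.2998 = 0.0237.

0.0237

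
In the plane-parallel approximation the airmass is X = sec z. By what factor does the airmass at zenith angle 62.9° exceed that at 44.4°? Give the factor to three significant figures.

1.57

X(62.9°)/X(44.4°) = sec 62.9° / sec 44.4° = cos 44.4° / cos 62.9° = 0.7145/0.4555 = 1.5684.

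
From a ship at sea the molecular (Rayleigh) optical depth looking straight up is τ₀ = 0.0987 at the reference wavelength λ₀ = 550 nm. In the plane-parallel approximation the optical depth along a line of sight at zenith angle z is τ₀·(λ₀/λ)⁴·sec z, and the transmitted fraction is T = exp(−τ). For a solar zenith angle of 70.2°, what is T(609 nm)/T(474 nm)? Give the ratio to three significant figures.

Airmass: sec 70.2° = 2.9521.
τ(609 nm) = 0.0987 × (550/609)⁴ × 2.9521 = 0.0987 × 0.6652 × 2.9521 = 0.1938.
τ(474 nm) = 0.0987 × (550/474)⁴ × 2.9521 = 0.0987 × 1.8127 × 2.9521 = 0.5282.
T(609)/T(474) = exp(τ_B − τ_A) = exp(0.3344) = 1.3970.

1.40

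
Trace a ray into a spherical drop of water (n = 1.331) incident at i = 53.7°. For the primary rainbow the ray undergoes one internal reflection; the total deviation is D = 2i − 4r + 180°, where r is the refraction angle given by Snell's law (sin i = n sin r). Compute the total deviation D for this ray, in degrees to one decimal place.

138.3°

sin r = sin 53.7° / 1.331 = 0.8059/1.331 = 0.6055; r = 37.27°.
D = 2·53.7° − 4·37.27° + 180° = 107.40° − 149.06° + 180° = 138.34°.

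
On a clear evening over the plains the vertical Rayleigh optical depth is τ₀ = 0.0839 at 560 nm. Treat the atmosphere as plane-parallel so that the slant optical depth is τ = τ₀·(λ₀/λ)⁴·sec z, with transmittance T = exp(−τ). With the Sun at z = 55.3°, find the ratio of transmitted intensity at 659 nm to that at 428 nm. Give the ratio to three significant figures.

1.43

Airmass: sec 55.3° = 1.7566.
τ(659 nm) = 0.0839 × (560/659)⁴ × 1.7566 = 0.0839 × 0.5214 × 1.7566 = 0.0769.
τ(428 nm) = 0.0839 × (560/428)⁴ × 1.7566 = 0.0839 × 2.9307 × 1.7566 = 0.4319.
T(659)/T(428) = exp(τ_B − τ_A) = exp(0.3551) = 1.4263.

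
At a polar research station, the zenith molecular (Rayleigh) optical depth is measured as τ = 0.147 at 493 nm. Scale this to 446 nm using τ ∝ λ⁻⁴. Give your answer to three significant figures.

0.219

τ(446 nm) = τ(493 nm) × (493/446)⁴ = 0.147 × (1.1054)⁴ = 0.147 × 1.4930 = 0.2195.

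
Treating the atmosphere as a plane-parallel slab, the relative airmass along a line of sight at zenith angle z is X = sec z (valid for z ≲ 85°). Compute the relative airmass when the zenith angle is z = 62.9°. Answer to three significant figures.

2.20

X = sec z = 1/cos 62.9° = 1/0.4555 = 2.1952.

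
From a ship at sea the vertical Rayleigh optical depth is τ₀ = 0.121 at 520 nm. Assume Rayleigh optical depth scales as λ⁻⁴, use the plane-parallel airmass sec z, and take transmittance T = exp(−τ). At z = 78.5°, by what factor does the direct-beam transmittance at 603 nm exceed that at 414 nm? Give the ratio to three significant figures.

Airmass: sec 78.5° = 5.0159.
τ(603 nm) = 0.121 × (520/603)⁴ × 5.0159 = 0.121 × 0.5530 × 5.0159 = 0.3356.
τ(414 nm) = 0.121 × (520/414)⁴ × 5.0159 = 0.121 × 2.4889 × 5.0159 = 1.5106.
T(603)/T(414) = exp(τ_B − τ_A) = exp(1.1749) = 3.2379.

3.24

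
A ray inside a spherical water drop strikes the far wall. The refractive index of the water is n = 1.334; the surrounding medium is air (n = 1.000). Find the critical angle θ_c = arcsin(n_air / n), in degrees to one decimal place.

48.6°

sin θ_c = n_air / n = 1.000 / 1.334 = 0.7496.
θ_c = arcsin(0.7496) = 48.56°.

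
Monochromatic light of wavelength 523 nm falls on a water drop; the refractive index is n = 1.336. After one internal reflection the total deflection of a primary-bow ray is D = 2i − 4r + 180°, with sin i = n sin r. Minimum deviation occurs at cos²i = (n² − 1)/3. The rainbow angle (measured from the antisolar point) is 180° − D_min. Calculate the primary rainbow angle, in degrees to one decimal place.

41.6°

cos²i = (1.78490 − 1)/3 = 0.26163; i = arccos(0.51150) = 59.236°.
sin r = sin 59.236°/1.336 = 0.64318; r = 40.029°.
D_min = 2·59.236° − 4·40.029° + 180° = 138.356°.
Rainbow angle = 180° − D_min = 41.644°.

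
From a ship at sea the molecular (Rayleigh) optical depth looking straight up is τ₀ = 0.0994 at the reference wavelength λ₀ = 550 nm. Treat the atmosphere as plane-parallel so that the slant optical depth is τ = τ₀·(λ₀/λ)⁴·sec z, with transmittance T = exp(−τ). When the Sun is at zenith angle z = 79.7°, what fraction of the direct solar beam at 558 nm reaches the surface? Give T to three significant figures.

sec 79.7° = 5.5928.
τ = 0.0994 × (550/558)⁴ × 5.5928 = 0.0994 × 0.9439 × 5.5928 = 0.5247.
T = exp(−0.5247) = 0.5917.

0.592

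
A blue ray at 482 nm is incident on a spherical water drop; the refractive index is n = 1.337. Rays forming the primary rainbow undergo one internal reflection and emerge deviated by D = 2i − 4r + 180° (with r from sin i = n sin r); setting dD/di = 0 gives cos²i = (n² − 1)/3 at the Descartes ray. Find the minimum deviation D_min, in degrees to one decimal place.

138.5°

cos²i = (1.78757 − 1)/3 = 0.26252; i = arccos(0.51237) = 59.178°.
sin r = sin 59.178°/1.337 = 0.64231; r = 39.964°.
D_min = 2·59.178° − 4·39.964° + 180° = 138.500°.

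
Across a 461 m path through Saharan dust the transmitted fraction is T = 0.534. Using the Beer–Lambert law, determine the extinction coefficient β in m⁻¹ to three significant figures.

Beer–Lambert: T = exp(−βL) ⇒ β = −ln(T)/L = −ln(0.534)/461 = 0.6274/461 = 0.001361 m⁻¹.

0.00136 m⁻¹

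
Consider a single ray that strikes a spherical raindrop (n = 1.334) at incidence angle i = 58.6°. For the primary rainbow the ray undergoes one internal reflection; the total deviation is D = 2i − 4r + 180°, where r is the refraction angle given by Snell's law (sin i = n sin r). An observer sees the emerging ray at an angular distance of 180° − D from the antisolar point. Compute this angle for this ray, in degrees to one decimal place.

41.9°

sin r = sin 58.6° / 1.334 = 0.8536/1.334 = 0.6398; r = 39.78°.
D = 2·58.6° − 4·39.78° + 180° = 117.20° − 159.12° + 180° = 138.08°.
Angle from antisolar point = 180° − D = 41.92°.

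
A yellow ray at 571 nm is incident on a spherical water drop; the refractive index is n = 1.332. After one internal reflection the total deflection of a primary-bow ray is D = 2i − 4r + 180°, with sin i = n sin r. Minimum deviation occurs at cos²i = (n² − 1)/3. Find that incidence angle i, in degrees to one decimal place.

59.5°

cos²i = (1.332² − 1)/3 = (1.77422 − 1)/3 = 0.25807.
cos i = 0.50801, so i = 59.469°.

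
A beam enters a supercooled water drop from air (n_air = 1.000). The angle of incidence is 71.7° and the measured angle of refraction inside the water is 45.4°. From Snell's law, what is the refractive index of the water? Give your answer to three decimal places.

1.333

n = sin θ_i / sin θ_r = sin 71.7° / sin 45.4° = 0.9494 / 0.7120 = 1.3334.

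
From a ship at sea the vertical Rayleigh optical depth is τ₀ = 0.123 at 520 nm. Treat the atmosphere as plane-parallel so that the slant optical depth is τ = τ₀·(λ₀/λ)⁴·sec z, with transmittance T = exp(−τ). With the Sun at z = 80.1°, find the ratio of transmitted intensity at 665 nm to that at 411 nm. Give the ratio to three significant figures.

Airmass: sec 80.1° = 5.8164.
τ(665 nm) = 0.123 × (520/665)⁴ × 5.8164 = 0.123 × 0.3739 × 5.8164 = 0.2675.
τ(411 nm) = 0.123 × (520/411)⁴ × 5.8164 = 0.123 × 2.5624 × 5.8164 = 1.8332.
T(665)/T(411) = exp(τ_B − τ_A) = exp(1.5657) = 4.7860.

4.79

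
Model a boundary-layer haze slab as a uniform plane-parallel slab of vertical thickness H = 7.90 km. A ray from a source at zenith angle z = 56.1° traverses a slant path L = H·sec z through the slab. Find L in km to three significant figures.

sec z = 1/cos 56.1° = 1.7929.
L = 7.90 × 1.7929 = 14.164 km.

14.2 km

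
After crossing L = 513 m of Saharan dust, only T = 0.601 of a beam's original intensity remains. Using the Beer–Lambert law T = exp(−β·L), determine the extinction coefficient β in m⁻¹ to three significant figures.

0.000993 m⁻¹

Beer–Lambert: T = exp(−βL) ⇒ β = −ln(T)/L = −ln(0.601)/513 = 0.5092/513 = 0.0009925 m⁻¹.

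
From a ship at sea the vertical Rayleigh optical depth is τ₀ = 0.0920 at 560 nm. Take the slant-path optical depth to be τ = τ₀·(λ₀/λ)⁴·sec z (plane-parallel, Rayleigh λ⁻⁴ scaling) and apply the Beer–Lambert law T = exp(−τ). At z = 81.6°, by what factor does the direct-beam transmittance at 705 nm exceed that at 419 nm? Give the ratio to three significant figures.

5.81

Airmass: sec 81.6° = 6.8454.
τ(705 nm) = 0.0920 × (560/705)⁴ × 6.8454 = 0.0920 × 0.3981 × 6.8454 = 0.2507.
τ(419 nm) = 0.0920 × (560/419)⁴ × 6.8454 = 0.0920 × 3.1908 × 6.8454 = 2.0095.
T(705)/T(419) = exp(τ_B − τ_A) = exp(1.7588) = 5.8053.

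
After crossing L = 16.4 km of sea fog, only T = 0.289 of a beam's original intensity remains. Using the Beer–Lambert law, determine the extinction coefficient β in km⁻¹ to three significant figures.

Beer–Lambert: T = exp(−βL) ⇒ β = −ln(T)/L = −ln(0.289)/16.4 = 1.2413/16.4 = 0.07569 km⁻¹.

0.0757 km⁻¹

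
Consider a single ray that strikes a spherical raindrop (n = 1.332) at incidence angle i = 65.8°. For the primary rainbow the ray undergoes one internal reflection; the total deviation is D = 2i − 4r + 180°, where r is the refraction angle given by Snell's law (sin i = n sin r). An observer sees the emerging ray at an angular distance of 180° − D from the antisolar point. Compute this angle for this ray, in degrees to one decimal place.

41.3°

sin r = sin 65.8° / 1.332 = 0.9121/1.332 = 0.6848; r = 43.22°.
D = 2·65.8° − 4·43.22° + 180° = 131.60° − 172.87° + 180° = 138.73°.
Angle from antisolar point = 180° − D = 41.27°.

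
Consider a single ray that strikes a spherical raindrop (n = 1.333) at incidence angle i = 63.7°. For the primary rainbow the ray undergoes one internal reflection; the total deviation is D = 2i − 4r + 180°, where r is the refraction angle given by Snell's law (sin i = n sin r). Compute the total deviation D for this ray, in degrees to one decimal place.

sin r = sin 63.7° / 1.333 = 0.8965/1.333 = 0.6725; r = 42.26°.
D = 2·63.7° − 4·42.26° + 180° = 127.40° − 169.05° + 180° = 138.35°.

138.3°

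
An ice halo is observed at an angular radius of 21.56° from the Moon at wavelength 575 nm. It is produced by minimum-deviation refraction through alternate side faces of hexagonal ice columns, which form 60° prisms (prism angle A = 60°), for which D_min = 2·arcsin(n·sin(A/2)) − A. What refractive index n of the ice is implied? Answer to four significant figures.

1.306

Rearranging: n = sin((D_min + A)/2) / sin(A/2).
(D_min + A)/2 = (21.56° + 60°)/2 = 40.780°.
n = sin 40.780° / sin 30° = 0.6532 / 0.5000 = 1.3063.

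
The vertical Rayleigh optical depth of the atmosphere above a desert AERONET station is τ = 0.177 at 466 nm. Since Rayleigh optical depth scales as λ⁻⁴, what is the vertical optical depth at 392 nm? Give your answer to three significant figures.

0.353

τ(392 nm) = τ(466 nm) × (466/392)⁴ = 0.177 × (1.1888)⁴ = 0.177 × 1.9971 = 0.3535.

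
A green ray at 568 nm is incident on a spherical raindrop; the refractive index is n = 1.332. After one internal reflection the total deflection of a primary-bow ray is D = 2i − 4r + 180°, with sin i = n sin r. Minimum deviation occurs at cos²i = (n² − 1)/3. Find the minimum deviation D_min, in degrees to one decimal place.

cos²i = (1.77422 − 1)/3 = 0.25807; i = arccos(0.50801) = 59.469°.
sin r = sin 59.469°/1.332 = 0.64666; r = 40.290°.
D_min = 2·59.469° − 4·40.290° + 180° = 137.776°.

137.8°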